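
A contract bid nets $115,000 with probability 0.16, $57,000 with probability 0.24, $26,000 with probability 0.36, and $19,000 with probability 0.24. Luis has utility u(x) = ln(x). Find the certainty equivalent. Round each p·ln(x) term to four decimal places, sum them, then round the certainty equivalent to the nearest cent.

$36,930.76

E[u] = 0.16·ln(115000) + 0.24·ln(57000) + 0.36·ln(26000) + 0.24·ln(19000) = 1.8644 + 2.6282 + 3.6597 + 2.3645 = 10.5168
CE = e^10.5168 ≈ 36930.76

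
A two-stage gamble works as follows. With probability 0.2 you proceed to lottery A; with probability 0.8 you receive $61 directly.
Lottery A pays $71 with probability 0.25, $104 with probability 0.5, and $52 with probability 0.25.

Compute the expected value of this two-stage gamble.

EV(A) = 0.25 × 71 + 0.5 × 104 + 0.25 × 52 = 17.75 + 52 + 13 = 82.75
Branch B: 61 (certain)
Overall = 0.2 × 82.75 + 0.8 × 61 = 16.55 + 48.8 = 65.35

$65.35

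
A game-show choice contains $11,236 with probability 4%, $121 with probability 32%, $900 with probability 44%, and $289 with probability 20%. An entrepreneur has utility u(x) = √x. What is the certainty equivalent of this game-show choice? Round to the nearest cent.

$593.41

E[u] = 0.04·√11236 + 0.32·√121 + 0.44·√900 + 0.2·√289 = 0.04·106 + 0.32·11 + 0.44·30 + 0.2·17 = 24.36
CE = (24.36)² = 593.4096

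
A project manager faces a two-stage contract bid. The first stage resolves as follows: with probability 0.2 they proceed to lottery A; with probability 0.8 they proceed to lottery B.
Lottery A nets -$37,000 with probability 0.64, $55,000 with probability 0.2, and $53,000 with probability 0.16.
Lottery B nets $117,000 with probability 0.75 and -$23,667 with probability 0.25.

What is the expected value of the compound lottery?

EV(A) = 0.64 × (-37000) + 0.2 × 55000 + 0.16 × 53000 = -23680 + 11000 + 8480 = -4200
EV(B) = 0.75 × 117000 + 0.25 × (-23667) = 87750 − 5916.75 = 81833.25
Overall = 0.2 × (-4200) + 0.8 × 81833.25 = -840 + 65466.6 = 64626.6

$64,626.60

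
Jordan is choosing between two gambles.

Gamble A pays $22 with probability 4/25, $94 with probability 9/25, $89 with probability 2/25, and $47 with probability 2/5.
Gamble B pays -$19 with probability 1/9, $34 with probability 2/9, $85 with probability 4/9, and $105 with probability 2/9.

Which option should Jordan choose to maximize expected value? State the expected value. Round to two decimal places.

Gamble B ($66.56)

Gamble A = 4/25 × 22 + 9/25 × 94 + 2/25 × 89 + 2/5 × 47 = 3.52 + 33.84 + 7.12 + 18.8 = 63.28
Gamble B = 1/9 × (-19) + 2/9 × 34 + 4/9 × 85 + 2/9 × 105 = -2.1111 + 7.5556 + 37.7778 + 23.3333 = 66.5556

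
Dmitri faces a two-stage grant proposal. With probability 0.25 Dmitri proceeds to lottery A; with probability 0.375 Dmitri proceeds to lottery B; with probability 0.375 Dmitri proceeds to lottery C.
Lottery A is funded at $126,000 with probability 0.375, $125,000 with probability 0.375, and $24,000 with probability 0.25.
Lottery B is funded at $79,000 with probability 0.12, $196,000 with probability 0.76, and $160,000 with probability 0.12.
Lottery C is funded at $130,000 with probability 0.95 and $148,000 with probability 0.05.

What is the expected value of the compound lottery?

$140,733.75

EV(A) = 0.375 × 126000 + 0.375 × 125000 + 0.25 × 24000 = 47250 + 46875 + 6000 = 100125
EV(B) = 0.12 × 79000 + 0.76 × 196000 + 0.12 × 160000 = 9480 + 148960 + 19200 = 177640
EV(C) = 0.95 × 130000 + 0.05 × 148000 = 123500 + 7400 = 130900
Overall = 0.25 × 100125 + 0.375 × 177640 + 0.375 × 130900 = 25031.25 + 66615 + 49087.5 = 140733.75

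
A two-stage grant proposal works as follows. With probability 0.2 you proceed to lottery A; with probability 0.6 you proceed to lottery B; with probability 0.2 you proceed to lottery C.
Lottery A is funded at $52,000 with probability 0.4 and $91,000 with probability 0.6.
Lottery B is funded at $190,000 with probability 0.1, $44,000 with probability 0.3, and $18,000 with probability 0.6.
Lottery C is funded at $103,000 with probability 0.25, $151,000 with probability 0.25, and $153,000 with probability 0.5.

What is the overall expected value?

$68,880

EV(A) = 0.4 × 52000 + 0.6 × 91000 = 20800 + 54600 = 75400
EV(B) = 0.1 × 190000 + 0.3 × 44000 + 0.6 × 18000 = 19000 + 13200 + 10800 = 43000
EV(C) = 0.25 × 103000 + 0.25 × 151000 + 0.5 × 153000 = 25750 + 37750 + 76500 = 140000
Overall = 0.2 × 75400 + 0.6 × 43000 + 0.2 × 140000 = 15080 + 25800 + 28000 = 68880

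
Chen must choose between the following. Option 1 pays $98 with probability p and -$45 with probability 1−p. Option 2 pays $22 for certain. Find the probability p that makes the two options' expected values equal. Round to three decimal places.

p = 0.469

p·98 + (1−p)·(-45) = 22
143p − 45 = 22
p = (22 + 45) / 143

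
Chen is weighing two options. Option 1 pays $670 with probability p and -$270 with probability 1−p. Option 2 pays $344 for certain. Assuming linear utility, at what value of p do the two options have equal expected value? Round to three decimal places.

p·670 + (1−p)·(-270) = 344
940p − 270 = 344
p = (344 + 270) / 940

p = 0.653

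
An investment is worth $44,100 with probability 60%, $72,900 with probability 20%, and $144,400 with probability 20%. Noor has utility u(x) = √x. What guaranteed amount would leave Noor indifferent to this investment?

E[u] = 0.6·√44100 + 0.2·√72900 + 0.2·√144400 = 0.6·210 + 0.2·270 + 0.2·380 = 256
CE = (256)² = 65536

$65,536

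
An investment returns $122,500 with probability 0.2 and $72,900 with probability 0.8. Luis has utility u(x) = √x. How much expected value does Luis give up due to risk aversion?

E[u] = 0.2·√122500 + 0.8·√72900 = 0.2·350 + 0.8·270 = 286
CE = (286)² = 81796
Risk premium = EV − CE = 82820 − 81796 = 1024

$1,024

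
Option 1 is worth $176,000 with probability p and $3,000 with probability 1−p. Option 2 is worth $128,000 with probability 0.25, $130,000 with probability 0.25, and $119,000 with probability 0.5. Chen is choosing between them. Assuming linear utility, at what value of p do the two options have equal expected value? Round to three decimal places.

EV(Option 2) = 0.25 × 128000 + 0.25 × 130000 + 0.5 × 119000 = 32000 + 32500 + 59500 = 124000
p·176000 + (1−p)·3000 = 124000
173000p + 3000 = 124000
p = (124000 − 3000) / 173000

p = 0.699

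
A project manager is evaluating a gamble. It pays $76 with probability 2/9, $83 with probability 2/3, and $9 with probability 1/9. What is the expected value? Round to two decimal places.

$73.22

EV = 2/9 × 76 + 2/3 × 83 + 1/9 × 9 = 16.8889 + 55.3333 + 1 = 73.2222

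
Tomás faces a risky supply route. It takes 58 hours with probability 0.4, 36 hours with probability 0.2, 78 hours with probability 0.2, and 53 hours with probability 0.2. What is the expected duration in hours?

56.6 hours

EV = 0.4 × 58 + 0.2 × 36 + 0.2 × 78 + 0.2 × 53 = 23.2 + 7.2 + 15.6 + 10.6 = 56.6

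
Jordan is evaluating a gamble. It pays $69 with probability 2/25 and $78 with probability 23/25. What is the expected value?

$77.28

EV = 2/25 × 69 + 23/25 × 78 = 5.52 + 71.76 = 77.28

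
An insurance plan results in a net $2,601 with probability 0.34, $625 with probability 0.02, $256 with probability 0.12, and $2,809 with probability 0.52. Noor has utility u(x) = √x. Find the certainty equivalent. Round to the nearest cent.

E[u] = 0.34·√2601 + 0.02·√625 + 0.12·√256 + 0.52·√2809 = 0.34·51 + 0.02·25 + 0.12·16 + 0.52·53 = 47.32
CE = (47.32)² = 2239.1824

$2,239.18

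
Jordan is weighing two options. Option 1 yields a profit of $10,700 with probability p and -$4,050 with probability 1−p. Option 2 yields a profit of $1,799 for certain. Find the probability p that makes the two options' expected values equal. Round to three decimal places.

p = 0.397

p·10700 + (1−p)·(-4050) = 1799
14750p − 4050 = 1799
p = (1799 + 4050) / 14750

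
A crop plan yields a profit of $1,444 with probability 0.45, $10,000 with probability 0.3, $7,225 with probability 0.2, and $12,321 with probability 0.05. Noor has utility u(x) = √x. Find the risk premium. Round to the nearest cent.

$859.73

E[u] = 0.45·√1444 + 0.3·√10000 + 0.2·√7225 + 0.05·√12321 = 0.45·38 + 0.3·100 + 0.2·85 + 0.05·111 = 69.65
CE = (69.65)² = 4851.1225
Risk premium = EV − CE = 5710.85 − 4851.1225 = 859.7275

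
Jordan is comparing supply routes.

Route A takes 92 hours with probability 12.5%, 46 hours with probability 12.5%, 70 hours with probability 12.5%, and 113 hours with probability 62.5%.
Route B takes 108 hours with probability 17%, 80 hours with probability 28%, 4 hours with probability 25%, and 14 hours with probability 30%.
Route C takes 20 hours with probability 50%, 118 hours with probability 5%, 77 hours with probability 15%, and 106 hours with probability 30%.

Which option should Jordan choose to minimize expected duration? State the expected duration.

Route B (45.96 hours)

Route A = 0.125 × 92 + 0.125 × 46 + 0.125 × 70 + 0.625 × 113 = 11.5 + 5.75 + 8.75 + 70.625 = 96.625
Route B = 0.17 × 108 + 0.28 × 80 + 0.25 × 4 + 0.3 × 14 = 18.36 + 22.4 + 1 + 4.2 = 45.96
Route C = 0.5 × 20 + 0.05 × 118 + 0.15 × 77 + 0.3 × 106 = 10 + 5.9 + 11.55 + 31.8 = 59.25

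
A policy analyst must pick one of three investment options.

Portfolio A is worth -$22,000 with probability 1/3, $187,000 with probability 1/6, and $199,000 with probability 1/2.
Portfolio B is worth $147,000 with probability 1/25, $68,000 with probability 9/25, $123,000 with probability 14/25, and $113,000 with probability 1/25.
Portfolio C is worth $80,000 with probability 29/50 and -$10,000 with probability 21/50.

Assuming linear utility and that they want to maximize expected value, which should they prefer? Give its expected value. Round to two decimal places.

Portfolio A ($123,333.33)

Portfolio A = 1/3 × (-22000) + 1/6 × 187000 + 1/2 × 199000 = -7333.3333 + 31166.6667 + 99500 = 123333.3333
Portfolio B = 1/25 × 147000 + 9/25 × 68000 + 14/25 × 123000 + 1/25 × 113000 = 5880 + 24480 + 68880 + 4520 = 103760
Portfolio C = 29/50 × 80000 + 21/50 × (-10000) = 46400 − 4200 = 42200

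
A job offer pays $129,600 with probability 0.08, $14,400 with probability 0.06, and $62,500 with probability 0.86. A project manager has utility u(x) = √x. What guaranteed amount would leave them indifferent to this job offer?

$63,001

E[u] = 0.08·√129600 + 0.06·√14400 + 0.86·√62500 = 0.08·360 + 0.06·120 + 0.86·250 = 251
CE = (251)² = 63001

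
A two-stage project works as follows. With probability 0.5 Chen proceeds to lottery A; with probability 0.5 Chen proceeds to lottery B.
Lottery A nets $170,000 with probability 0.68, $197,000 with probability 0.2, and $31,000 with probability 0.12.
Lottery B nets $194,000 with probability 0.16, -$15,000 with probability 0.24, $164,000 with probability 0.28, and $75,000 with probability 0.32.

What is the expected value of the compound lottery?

$128,040

EV(A) = 0.68 × 170000 + 0.2 × 197000 + 0.12 × 31000 = 115600 + 39400 + 3720 = 158720
EV(B) = 0.16 × 194000 + 0.24 × (-15000) + 0.28 × 164000 + 0.32 × 75000 = 31040 − 3600 + 45920 + 24000 = 97360
Overall = 0.5 × 158720 + 0.5 × 97360 = 79360 + 48680 = 128040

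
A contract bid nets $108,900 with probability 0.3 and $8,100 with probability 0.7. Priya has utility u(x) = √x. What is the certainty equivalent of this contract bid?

E[u] = 0.3·√108900 + 0.7·√8100 = 0.3·330 + 0.7·90 = 162
CE = (162)² = 26244

$26,244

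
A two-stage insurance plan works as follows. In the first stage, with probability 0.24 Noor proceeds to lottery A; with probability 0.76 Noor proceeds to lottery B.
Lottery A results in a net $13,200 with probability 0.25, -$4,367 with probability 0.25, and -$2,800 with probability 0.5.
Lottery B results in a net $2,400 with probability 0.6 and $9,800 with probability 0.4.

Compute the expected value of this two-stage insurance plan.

$4,267.58

EV(A) = 0.25 × 13200 + 0.25 × (-4367) + 0.5 × (-2800) = 3300 − 1091.75 − 1400 = 808.25
EV(B) = 0.6 × 2400 + 0.4 × 9800 = 1440 + 3920 = 5360
Overall = 0.24 × 808.25 + 0.76 × 5360 = 193.98 + 4073.6 = 4267.58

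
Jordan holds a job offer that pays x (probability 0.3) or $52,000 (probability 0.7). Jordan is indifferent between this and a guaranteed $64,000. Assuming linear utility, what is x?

x = $92,000

0.3·x + 0.7·52000 = 64000
0.3·x = 64000 − 36400 = 27600
x = 27600 / 0.3 = 92000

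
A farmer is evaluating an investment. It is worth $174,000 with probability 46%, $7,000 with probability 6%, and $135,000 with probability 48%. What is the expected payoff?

$145,260

EV = 0.46 × 174000 + 0.06 × 7000 + 0.48 × 135000 = 80040 + 420 + 64800 = 145260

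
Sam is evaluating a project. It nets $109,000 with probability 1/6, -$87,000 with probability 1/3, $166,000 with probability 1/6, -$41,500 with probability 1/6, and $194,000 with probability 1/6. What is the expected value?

EV = 1/6 × 109000 + 1/3 × (-87000) + 1/6 × 166000 + 1/6 × (-41500) + 1/6 × 194000 = 18166.6667 − 29000 + 27666.6667 − 6916.6667 + 32333.3333 = 42250

$42,250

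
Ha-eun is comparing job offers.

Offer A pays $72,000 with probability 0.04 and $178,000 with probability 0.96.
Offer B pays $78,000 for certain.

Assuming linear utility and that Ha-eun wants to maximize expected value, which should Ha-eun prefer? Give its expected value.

Offer A = 0.04 × 72000 + 0.96 × 178000 = 2880 + 170880 = 173760
Offer B: 78000 (certain)

Offer A ($173,760)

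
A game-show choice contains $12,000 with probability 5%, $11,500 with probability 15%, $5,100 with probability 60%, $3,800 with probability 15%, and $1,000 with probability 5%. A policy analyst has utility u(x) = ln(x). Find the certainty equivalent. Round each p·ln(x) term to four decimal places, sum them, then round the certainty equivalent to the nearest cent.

E[u] = 0.05·ln(12000) + 0.15·ln(11500) + 0.6·ln(5100) + 0.15·ln(3800) + 0.05·ln(1000) = 0.4696 + 1.4025 + 5.1222 + 1.2364 + 0.3454 = 8.5761
CE = e^8.5761 ≈ 5303.38

$5,303.38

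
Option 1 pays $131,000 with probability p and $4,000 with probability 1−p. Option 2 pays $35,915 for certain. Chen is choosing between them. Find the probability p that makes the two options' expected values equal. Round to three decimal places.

p·131000 + (1−p)·4000 = 35915
127000p + 4000 = 35915
p = (35915 − 4000) / 127000

p = 0.251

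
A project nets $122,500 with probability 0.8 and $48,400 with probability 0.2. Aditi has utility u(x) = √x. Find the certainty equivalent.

E[u] = 0.8·√122500 + 0.2·√48400 = 0.8·350 + 0.2·220 = 324
CE = (324)² = 104976

$104,976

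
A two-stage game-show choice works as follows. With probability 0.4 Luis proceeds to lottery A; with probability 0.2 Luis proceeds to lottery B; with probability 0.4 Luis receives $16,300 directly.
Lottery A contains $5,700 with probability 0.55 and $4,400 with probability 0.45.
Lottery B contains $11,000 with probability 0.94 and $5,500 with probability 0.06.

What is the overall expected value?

$10,700

EV(A) = 0.55 × 5700 + 0.45 × 4400 = 3135 + 1980 = 5115
EV(B) = 0.94 × 11000 + 0.06 × 5500 = 10340 + 330 = 10670
Branch C: 16300 (certain)
Overall = 0.4 × 5115 + 0.2 × 10670 + 0.4 × 16300 = 2046 + 2134 + 6520 = 10700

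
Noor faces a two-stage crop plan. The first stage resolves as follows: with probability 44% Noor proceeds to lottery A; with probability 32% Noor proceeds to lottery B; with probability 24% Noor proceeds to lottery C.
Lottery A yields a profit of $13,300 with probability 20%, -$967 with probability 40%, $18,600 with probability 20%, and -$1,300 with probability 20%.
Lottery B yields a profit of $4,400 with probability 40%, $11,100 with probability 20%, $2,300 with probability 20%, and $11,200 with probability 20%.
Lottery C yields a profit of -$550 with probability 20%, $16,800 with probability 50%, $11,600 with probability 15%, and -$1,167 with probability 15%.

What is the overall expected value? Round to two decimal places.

$7,025.40

EV(A) = 0.2 × 13300 + 0.4 × (-967) + 0.2 × 18600 + 0.2 × (-1300) = 2660 − 386.8 + 3720 − 260 = 5733.2
EV(B) = 0.4 × 4400 + 0.2 × 11100 + 0.2 × 2300 + 0.2 × 11200 = 1760 + 2220 + 460 + 2240 = 6680
EV(C) = 0.2 × (-550) + 0.5 × 16800 + 0.15 × 11600 + 0.15 × (-1167) = -110 + 8400 + 1740 − 175.05 = 9854.95
Overall = 0.44 × 5733.2 + 0.32 × 6680 + 0.24 × 9854.95 = 2522.608 + 2137.6 + 2365.188 = 7025.396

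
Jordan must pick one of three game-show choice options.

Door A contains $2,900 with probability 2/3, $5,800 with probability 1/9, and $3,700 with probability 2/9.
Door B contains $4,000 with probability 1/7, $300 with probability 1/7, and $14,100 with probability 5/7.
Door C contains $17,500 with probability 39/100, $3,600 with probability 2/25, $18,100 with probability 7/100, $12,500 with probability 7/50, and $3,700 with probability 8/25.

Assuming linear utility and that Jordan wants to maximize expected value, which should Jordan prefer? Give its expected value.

Door C ($11,314)

Door A = 2/3 × 2900 + 1/9 × 5800 + 2/9 × 3700 = 1933.3333 + 644.4444 + 822.2222 = 3400
Door B = 1/7 × 4000 + 1/7 × 300 + 5/7 × 14100 = 571.4286 + 42.8571 + 10071.4286 = 10685.7143
Door C = 39/100 × 17500 + 2/25 × 3600 + 7/100 × 18100 + 7/50 × 12500 + 8/25 × 3700 = 6825 + 288 + 1267 + 1750 + 1184 = 11314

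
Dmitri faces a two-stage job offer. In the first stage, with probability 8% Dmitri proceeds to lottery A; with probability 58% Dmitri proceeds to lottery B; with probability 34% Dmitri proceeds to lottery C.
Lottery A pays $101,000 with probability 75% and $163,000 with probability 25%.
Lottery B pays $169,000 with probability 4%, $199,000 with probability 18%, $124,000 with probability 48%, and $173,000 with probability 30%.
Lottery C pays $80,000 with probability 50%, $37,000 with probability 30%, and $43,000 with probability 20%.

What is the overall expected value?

EV(A) = 0.75 × 101000 + 0.25 × 163000 = 75750 + 40750 = 116500
EV(B) = 0.04 × 169000 + 0.18 × 199000 + 0.48 × 124000 + 0.3 × 173000 = 6760 + 35820 + 59520 + 51900 = 154000
EV(C) = 0.5 × 80000 + 0.3 × 37000 + 0.2 × 43000 = 40000 + 11100 + 8600 = 59700
Overall = 0.08 × 116500 + 0.58 × 154000 + 0.34 × 59700 = 9320 + 89320 + 20298 = 118938

$118,938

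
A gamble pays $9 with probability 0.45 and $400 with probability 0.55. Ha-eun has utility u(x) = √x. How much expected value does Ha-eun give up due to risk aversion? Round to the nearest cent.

E[u] = 0.45·√9 + 0.55·√400 = 0.45·3 + 0.55·20 = 12.35
CE = (12.35)² = 152.5225
Risk premium = EV − CE = 224.05 − 152.5225 = 71.5275

$71.53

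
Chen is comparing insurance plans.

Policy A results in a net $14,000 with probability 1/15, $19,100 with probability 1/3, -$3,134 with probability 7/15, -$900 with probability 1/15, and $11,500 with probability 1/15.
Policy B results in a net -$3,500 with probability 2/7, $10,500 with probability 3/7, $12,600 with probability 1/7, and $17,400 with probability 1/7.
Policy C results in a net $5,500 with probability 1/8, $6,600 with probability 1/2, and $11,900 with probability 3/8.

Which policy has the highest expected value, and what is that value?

Policy C ($8,450)

Policy A = 1/15 × 14000 + 1/3 × 19100 + 7/15 × (-3134) + 1/15 × (-900) + 1/15 × 11500 = 933.3333 + 6366.6667 − 1462.5333 − 60 + 766.6667 = 6544.1333
Policy B = 2/7 × (-3500) + 3/7 × 10500 + 1/7 × 12600 + 1/7 × 17400 = -1000 + 4500 + 1800 + 2485.7143 = 7785.7143
Policy C = 1/8 × 5500 + 1/2 × 6600 + 3/8 × 11900 = 687.5 + 3300 + 4462.5 = 8450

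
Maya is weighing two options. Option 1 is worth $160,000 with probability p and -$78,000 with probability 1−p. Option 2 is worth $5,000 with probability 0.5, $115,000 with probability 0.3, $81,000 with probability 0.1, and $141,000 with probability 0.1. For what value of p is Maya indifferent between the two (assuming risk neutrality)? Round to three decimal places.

p = 0.576

EV(Option 2) = 0.5 × 5000 + 0.3 × 115000 + 0.1 × 81000 + 0.1 × 141000 = 2500 + 34500 + 8100 + 14100 = 59200
p·160000 + (1−p)·(-78000) = 59200
238000p − 78000 = 59200
p = (59200 + 78000) / 238000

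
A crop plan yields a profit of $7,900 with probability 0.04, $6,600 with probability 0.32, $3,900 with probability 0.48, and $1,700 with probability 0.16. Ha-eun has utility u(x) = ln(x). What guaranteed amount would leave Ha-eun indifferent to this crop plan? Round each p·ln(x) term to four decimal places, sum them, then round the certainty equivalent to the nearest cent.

$4,156.38

E[u] = 0.04·ln(7900) + 0.32·ln(6600) + 0.48·ln(3900) + 0.16·ln(1700) = 0.3590 + 2.8143 + 3.9690 + 1.1901 = 8.3324
CE = e^8.3324 ≈ 4156.38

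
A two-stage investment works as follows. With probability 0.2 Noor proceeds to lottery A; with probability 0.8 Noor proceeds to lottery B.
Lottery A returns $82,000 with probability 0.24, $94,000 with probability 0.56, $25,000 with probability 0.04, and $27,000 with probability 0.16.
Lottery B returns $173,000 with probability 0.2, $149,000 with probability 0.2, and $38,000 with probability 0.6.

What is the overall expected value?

EV(A) = 0.24 × 82000 + 0.56 × 94000 + 0.04 × 25000 + 0.16 × 27000 = 19680 + 52640 + 1000 + 4320 = 77640
EV(B) = 0.2 × 173000 + 0.2 × 149000 + 0.6 × 38000 = 34600 + 29800 + 22800 = 87200
Overall = 0.2 × 77640 + 0.8 × 87200 = 15528 + 69760 = 85288

$85,288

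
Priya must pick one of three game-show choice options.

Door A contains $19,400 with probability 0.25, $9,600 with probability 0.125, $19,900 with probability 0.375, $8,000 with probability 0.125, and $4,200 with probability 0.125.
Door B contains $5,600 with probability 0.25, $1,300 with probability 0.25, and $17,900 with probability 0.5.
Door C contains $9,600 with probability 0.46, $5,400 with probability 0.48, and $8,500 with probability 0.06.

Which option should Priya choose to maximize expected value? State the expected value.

Door A ($15,037.50)

Door A = 0.25 × 19400 + 0.125 × 9600 + 0.375 × 19900 + 0.125 × 8000 + 0.125 × 4200 = 4850 + 1200 + 7462.5 + 1000 + 525 = 15037.5
Door B = 0.25 × 5600 + 0.25 × 1300 + 0.5 × 17900 = 1400 + 325 + 8950 = 10675
Door C = 0.46 × 9600 + 0.48 × 5400 + 0.06 × 8500 = 4416 + 2592 + 510 = 7518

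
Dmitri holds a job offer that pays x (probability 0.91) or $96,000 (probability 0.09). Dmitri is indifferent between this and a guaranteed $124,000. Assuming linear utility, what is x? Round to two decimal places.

0.91·x + 0.09·96000 = 124000
0.91·x = 124000 − 8640 = 115360
x = 115360 / 0.91 = 126769.2308

x = $126,769.23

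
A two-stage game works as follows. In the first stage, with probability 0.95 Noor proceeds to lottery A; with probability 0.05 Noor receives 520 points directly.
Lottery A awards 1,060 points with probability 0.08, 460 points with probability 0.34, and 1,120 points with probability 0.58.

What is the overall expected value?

872.26 points

EV(A) = 0.08 × 1060 + 0.34 × 460 + 0.58 × 1120 = 84.8 + 156.4 + 649.6 = 890.8
Branch B: 520 (certain)
Overall = 0.95 × 890.8 + 0.05 × 520 = 846.26 + 26 = 872.26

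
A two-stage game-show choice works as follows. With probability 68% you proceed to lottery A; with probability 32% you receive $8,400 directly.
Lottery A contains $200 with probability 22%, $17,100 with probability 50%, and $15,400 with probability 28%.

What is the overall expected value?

EV(A) = 0.22 × 200 + 0.5 × 17100 + 0.28 × 15400 = 44 + 8550 + 4312 = 12906
Branch B: 8400 (certain)
Overall = 0.68 × 12906 + 0.32 × 8400 = 8776.08 + 2688 = 11464.08

$11,464.08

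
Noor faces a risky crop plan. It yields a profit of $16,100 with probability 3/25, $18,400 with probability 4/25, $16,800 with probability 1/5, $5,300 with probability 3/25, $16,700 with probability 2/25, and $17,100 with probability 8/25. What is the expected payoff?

EV = 3/25 × 16100 + 4/25 × 18400 + 1/5 × 16800 + 3/25 × 5300 + 2/25 × 16700 + 8/25 × 17100 = 1932 + 2944 + 3360 + 636 + 1336 + 5472 = 15680

$15,680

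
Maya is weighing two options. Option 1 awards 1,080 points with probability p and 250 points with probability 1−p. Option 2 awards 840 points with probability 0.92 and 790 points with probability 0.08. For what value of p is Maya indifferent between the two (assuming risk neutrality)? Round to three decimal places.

EV(Option 2) = 0.92 × 840 + 0.08 × 790 = 772.8 + 63.2 = 836
p·1080 + (1−p)·250 = 836
830p + 250 = 836
p = (836 − 250) / 830

p = 0.706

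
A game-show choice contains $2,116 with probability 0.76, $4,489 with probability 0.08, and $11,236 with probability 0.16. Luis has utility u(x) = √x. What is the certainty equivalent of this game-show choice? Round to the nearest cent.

$3,281.00

E[u] = 0.76·√2116 + 0.08·√4489 + 0.16·√11236 = 0.76·46 + 0.08·67 + 0.16·106 = 57.28
CE = (57.28)² = 3280.9984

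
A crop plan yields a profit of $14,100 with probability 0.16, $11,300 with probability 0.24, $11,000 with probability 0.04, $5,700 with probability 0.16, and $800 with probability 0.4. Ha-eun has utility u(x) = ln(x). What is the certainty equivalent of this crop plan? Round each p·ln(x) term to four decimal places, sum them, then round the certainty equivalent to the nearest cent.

E[u] = 0.16·ln(14100) + 0.24·ln(11300) + 0.04·ln(11000) + 0.16·ln(5700) + 0.4·ln(800) = 1.5286 + 2.2398 + 0.3722 + 1.3837 + 2.6738 = 8.1981
CE = e^8.1981 ≈ 3634.04

$3,634.04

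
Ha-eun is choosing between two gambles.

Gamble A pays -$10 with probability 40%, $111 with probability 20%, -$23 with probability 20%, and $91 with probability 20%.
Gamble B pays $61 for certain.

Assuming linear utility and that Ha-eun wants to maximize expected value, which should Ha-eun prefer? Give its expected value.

Gamble B ($61)

Gamble A = 0.4 × (-10) + 0.2 × 111 + 0.2 × (-23) + 0.2 × 91 = -4 + 22.2 − 4.6 + 18.2 = 31.8
Gamble B: 61 (certain)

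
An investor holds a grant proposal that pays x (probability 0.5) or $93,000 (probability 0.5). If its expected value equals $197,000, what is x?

0.5·x + 0.5·93000 = 197000
0.5·x = 197000 − 46500 = 150500
x = 150500 / 0.5 = 301000

x = $301,000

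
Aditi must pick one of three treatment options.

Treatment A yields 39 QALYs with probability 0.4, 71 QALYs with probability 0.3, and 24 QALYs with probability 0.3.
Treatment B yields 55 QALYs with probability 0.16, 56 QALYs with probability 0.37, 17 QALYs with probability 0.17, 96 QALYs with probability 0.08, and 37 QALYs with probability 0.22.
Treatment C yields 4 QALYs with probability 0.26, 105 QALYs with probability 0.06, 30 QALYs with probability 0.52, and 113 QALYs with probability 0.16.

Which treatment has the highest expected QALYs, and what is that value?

Treatment A = 0.4 × 39 + 0.3 × 71 + 0.3 × 24 = 15.6 + 21.3 + 7.2 = 44.1
Treatment B = 0.16 × 55 + 0.37 × 56 + 0.17 × 17 + 0.08 × 96 + 0.22 × 37 = 8.8 + 20.72 + 2.89 + 7.68 + 8.14 = 48.23
Treatment C = 0.26 × 4 + 0.06 × 105 + 0.52 × 30 + 0.16 × 113 = 1.04 + 6.3 + 15.6 + 18.08 = 41.02

Treatment B (48.23 QALYs)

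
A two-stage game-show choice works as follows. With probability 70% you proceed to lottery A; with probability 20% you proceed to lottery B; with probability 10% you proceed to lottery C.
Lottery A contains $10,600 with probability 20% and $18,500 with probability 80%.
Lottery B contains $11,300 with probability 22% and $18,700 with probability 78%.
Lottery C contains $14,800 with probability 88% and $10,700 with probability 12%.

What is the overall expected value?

$16,689.20

EV(A) = 0.2 × 10600 + 0.8 × 18500 = 2120 + 14800 = 16920
EV(B) = 0.22 × 11300 + 0.78 × 18700 = 2486 + 14586 = 17072
EV(C) = 0.88 × 14800 + 0.12 × 10700 = 13024 + 1284 = 14308
Overall = 0.7 × 16920 + 0.2 × 17072 + 0.1 × 14308 = 11844 + 3414.4 + 1430.8 = 16689.2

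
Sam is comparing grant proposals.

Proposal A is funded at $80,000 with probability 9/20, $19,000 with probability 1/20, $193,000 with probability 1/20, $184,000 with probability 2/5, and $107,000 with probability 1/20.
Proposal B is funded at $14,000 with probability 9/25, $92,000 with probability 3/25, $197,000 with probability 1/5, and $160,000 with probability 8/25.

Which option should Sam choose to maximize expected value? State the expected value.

Proposal A = 9/20 × 80000 + 1/20 × 19000 + 1/20 × 193000 + 2/5 × 184000 + 1/20 × 107000 = 36000 + 950 + 9650 + 73600 + 5350 = 125550
Proposal B = 9/25 × 14000 + 3/25 × 92000 + 1/5 × 197000 + 8/25 × 160000 = 5040 + 11040 + 39400 + 51200 = 106680

Proposal A ($125,550)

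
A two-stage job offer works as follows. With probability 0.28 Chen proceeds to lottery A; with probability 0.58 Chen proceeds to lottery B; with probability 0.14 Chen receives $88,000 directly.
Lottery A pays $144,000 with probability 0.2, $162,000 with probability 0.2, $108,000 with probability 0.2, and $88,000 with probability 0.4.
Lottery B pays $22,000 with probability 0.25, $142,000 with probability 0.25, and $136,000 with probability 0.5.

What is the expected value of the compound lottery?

EV(A) = 0.2 × 144000 + 0.2 × 162000 + 0.2 × 108000 + 0.4 × 88000 = 28800 + 32400 + 21600 + 35200 = 118000
EV(B) = 0.25 × 22000 + 0.25 × 142000 + 0.5 × 136000 = 5500 + 35500 + 68000 = 109000
Branch C: 88000 (certain)
Overall = 0.28 × 118000 + 0.58 × 109000 + 0.14 × 88000 = 33040 + 63220 + 12320 = 108580

$108,580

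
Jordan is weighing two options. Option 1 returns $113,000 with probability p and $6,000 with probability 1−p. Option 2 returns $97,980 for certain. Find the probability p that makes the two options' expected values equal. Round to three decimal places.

p = 0.860

p·113000 + (1−p)·6000 = 97980
107000p + 6000 = 97980
p = (97980 − 6000) / 107000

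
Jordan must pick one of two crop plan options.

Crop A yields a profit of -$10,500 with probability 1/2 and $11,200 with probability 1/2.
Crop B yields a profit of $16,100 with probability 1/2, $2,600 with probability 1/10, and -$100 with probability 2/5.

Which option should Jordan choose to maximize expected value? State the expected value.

Crop A = 1/2 × (-10500) + 1/2 × 11200 = -5250 + 5600 = 350
Crop B = 1/2 × 16100 + 1/10 × 2600 + 2/5 × (-100) = 8050 + 260 − 40 = 8270

Crop B ($8,270)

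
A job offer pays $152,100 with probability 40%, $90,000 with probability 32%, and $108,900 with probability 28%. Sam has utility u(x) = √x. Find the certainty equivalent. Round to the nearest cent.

E[u] = 0.4·√152100 + 0.32·√90000 + 0.28·√108900 = 0.4·390 + 0.32·300 + 0.28·330 = 344.4
CE = (344.4)² = 118611.36

$118,611.36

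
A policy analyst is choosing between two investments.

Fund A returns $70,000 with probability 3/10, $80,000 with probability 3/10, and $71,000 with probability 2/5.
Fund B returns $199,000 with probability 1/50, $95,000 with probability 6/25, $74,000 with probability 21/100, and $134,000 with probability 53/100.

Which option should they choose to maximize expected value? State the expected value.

Fund B ($113,340)

Fund A = 3/10 × 70000 + 3/10 × 80000 + 2/5 × 71000 = 21000 + 24000 + 28400 = 73400
Fund B = 1/50 × 199000 + 6/25 × 95000 + 21/100 × 74000 + 53/100 × 134000 = 3980 + 22800 + 15540 + 71020 = 113340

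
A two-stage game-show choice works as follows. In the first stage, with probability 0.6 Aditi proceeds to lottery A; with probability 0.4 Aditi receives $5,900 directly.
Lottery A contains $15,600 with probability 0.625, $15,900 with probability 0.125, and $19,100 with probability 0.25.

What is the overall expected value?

EV(A) = 0.625 × 15600 + 0.125 × 15900 + 0.25 × 19100 = 9750 + 1987.5 + 4775 = 16512.5
Branch B: 5900 (certain)
Overall = 0.6 × 16512.5 + 0.4 × 5900 = 9907.5 + 2360 = 12267.5

$12,267.50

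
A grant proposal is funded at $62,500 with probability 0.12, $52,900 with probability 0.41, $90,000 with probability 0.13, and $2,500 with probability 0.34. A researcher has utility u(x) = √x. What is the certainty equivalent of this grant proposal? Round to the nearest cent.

E[u] = 0.12·√62500 + 0.41·√52900 + 0.13·√90000 + 0.34·√2500 = 0.12·250 + 0.41·230 + 0.13·300 + 0.34·50 = 180.3
CE = (180.3)² = 32508.09

$32,508.09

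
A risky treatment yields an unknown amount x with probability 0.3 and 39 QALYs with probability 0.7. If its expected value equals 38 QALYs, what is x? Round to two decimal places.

0.3·x + 0.7·39 = 38
0.3·x = 38 − 27.3 = 10.7
x = 10.7 / 0.3 = 35.6667

x = 35.67 QALYs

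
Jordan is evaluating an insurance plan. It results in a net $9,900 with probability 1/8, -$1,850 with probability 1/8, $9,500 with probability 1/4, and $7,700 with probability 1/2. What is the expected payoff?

$7,231.25

EV = 1/8 × 9900 + 1/8 × (-1850) + 1/4 × 9500 + 1/2 × 7700 = 1237.5 − 231.25 + 2375 + 3850 = 7231.25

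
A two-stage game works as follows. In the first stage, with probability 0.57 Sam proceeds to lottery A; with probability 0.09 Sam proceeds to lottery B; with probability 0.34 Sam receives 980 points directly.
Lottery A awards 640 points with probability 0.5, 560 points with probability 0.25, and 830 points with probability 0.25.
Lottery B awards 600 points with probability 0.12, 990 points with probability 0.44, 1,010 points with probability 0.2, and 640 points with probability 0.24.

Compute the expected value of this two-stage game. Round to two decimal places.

791.36 points

EV(A) = 0.5 × 640 + 0.25 × 560 + 0.25 × 830 = 320 + 140 + 207.5 = 667.5
EV(B) = 0.12 × 600 + 0.44 × 990 + 0.2 × 1010 + 0.24 × 640 = 72 + 435.6 + 202 + 153.6 = 863.2
Branch C: 980 (certain)
Overall = 0.57 × 667.5 + 0.09 × 863.2 + 0.34 × 980 = 380.475 + 77.688 + 333.2 = 791.363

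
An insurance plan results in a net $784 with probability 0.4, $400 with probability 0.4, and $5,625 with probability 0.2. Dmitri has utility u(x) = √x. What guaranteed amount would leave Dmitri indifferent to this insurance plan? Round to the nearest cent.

E[u] = 0.4·√784 + 0.4·√400 + 0.2·√5625 = 0.4·28 + 0.4·20 + 0.2·75 = 34.2
CE = (34.2)² = 1169.64

$1,169.64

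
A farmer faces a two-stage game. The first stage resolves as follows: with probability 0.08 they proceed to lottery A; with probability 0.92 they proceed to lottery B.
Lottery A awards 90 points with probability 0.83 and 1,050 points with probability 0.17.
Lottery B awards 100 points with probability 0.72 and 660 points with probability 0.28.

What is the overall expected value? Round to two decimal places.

EV(A) = 0.83 × 90 + 0.17 × 1050 = 74.7 + 178.5 = 253.2
EV(B) = 0.72 × 100 + 0.28 × 660 = 72 + 184.8 = 256.8
Overall = 0.08 × 253.2 + 0.92 × 256.8 = 20.256 + 236.256 = 256.512

256.51 points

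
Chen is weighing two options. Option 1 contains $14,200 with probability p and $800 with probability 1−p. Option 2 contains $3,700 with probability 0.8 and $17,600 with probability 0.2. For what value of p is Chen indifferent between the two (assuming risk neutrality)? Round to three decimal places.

p = 0.424

EV(Option 2) = 0.8 × 3700 + 0.2 × 17600 = 2960 + 3520 = 6480
p·14200 + (1−p)·800 = 6480
13400p + 800 = 6480
p = (6480 − 800) / 13400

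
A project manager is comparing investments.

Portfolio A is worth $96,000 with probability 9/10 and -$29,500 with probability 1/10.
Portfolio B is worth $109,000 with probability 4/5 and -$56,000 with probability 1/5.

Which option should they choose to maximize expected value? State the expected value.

Portfolio A ($83,450)

Portfolio A = 9/10 × 96000 + 1/10 × (-29500) = 86400 − 2950 = 83450
Portfolio B = 4/5 × 109000 + 1/5 × (-56000) = 87200 − 11200 = 76000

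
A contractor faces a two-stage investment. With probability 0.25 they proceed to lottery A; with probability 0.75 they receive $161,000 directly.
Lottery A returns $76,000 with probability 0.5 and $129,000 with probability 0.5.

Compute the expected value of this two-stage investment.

EV(A) = 0.5 × 76000 + 0.5 × 129000 = 38000 + 64500 = 102500
Branch B: 161000 (certain)
Overall = 0.25 × 102500 + 0.75 × 161000 = 25625 + 120750 = 146375

$146,375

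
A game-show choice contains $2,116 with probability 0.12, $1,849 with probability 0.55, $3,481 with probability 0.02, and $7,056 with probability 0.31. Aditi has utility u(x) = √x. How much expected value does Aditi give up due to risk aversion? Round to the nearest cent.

$348.02

E[u] = 0.12·√2116 + 0.55·√1849 + 0.02·√3481 + 0.31·√7056 = 0.12·46 + 0.55·43 + 0.02·59 + 0.31·84 = 56.39
CE = (56.39)² = 3179.8321
Risk premium = EV − CE = 3527.85 − 3179.8321 = 348.0179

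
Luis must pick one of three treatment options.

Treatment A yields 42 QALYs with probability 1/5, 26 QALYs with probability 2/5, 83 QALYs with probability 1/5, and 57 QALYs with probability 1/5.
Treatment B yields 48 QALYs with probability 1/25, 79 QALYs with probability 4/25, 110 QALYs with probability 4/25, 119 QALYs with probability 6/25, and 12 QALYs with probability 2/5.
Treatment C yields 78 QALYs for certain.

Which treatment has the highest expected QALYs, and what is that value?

Treatment C (78 QALYs)

Treatment A = 1/5 × 42 + 2/5 × 26 + 1/5 × 83 + 1/5 × 57 = 8.4 + 10.4 + 16.6 + 11.4 = 46.8
Treatment B = 1/25 × 48 + 4/25 × 79 + 4/25 × 110 + 6/25 × 119 + 2/5 × 12 = 1.92 + 12.64 + 17.6 + 28.56 + 4.8 = 65.52
Treatment C: 78 (certain)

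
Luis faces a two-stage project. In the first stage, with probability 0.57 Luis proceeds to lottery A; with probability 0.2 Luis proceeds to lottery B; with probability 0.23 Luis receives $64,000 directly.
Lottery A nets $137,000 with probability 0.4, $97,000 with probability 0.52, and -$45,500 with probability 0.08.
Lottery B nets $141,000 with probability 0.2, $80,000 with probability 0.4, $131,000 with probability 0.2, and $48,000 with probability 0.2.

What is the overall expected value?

$91,832

EV(A) = 0.4 × 137000 + 0.52 × 97000 + 0.08 × (-45500) = 54800 + 50440 − 3640 = 101600
EV(B) = 0.2 × 141000 + 0.4 × 80000 + 0.2 × 131000 + 0.2 × 48000 = 28200 + 32000 + 26200 + 9600 = 96000
Branch C: 64000 (certain)
Overall = 0.57 × 101600 + 0.2 × 96000 + 0.23 × 64000 = 57912 + 19200 + 14720 = 91832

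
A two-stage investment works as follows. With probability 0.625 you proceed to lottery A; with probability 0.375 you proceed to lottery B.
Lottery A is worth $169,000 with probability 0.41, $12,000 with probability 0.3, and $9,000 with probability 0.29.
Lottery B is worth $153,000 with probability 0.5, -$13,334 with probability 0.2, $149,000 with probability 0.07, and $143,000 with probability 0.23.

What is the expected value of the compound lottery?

EV(A) = 0.41 × 169000 + 0.3 × 12000 + 0.29 × 9000 = 69290 + 3600 + 2610 = 75500
EV(B) = 0.5 × 153000 + 0.2 × (-13334) + 0.07 × 149000 + 0.23 × 143000 = 76500 − 2666.8 + 10430 + 32890 = 117153.2
Overall = 0.625 × 75500 + 0.375 × 117153.2 = 47187.5 + 43932.45 = 91119.95

$91,119.95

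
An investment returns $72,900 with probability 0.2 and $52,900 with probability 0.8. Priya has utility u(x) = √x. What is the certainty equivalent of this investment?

$56,644

E[u] = 0.2·√72900 + 0.8·√52900 = 0.2·270 + 0.8·230 = 238
CE = (238)² = 56644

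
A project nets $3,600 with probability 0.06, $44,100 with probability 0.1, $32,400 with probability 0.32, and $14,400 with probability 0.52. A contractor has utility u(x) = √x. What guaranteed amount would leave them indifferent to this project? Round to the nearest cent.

$20,909.16

E[u] = 0.06·√3600 + 0.1·√44100 + 0.32·√32400 + 0.52·√14400 = 0.06·60 + 0.1·210 + 0.32·180 + 0.52·120 = 144.6
CE = (144.6)² = 20909.16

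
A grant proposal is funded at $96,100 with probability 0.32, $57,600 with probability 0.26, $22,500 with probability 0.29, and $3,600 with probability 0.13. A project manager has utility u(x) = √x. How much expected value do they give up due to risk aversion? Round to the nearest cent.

$7,394.59

E[u] = 0.32·√96100 + 0.26·√57600 + 0.29·√22500 + 0.13·√3600 = 0.32·310 + 0.26·240 + 0.29·150 + 0.13·60 = 212.9
CE = (212.9)² = 45326.41
Risk premium = EV − CE = 52721 − 45326.41 = 7394.59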